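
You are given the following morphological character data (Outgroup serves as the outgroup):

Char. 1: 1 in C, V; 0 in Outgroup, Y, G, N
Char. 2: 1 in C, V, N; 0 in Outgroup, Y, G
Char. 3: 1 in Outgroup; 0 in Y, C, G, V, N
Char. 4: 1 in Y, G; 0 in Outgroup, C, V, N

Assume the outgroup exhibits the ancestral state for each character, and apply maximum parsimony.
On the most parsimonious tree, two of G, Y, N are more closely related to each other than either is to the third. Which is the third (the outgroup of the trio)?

Character polarity is set by the outgroup: the derived state is whichever differs from the outgroup's state, so for Char. 3 the derived state is '0', and for the remaining characters it is '1'.
Only C and V show the derived state '1' for Char. 1, supporting them as a clade.
Only C, N, and V show the derived state '1' for Char. 2, supporting them as a clade.
All ingroup taxa share the derived state '0' for Char. 3; it defines the ingroup but does not resolve relationships within it.
Char. 4: derived state '1' in G and Y only — synapomorphy for {G, Y}.
Most parsimonious ingroup topology: ((Y,G),((C,V),N)).
Y and G share a more recent common ancestor with each other than either does with N, so N is the least closely related of the three.

N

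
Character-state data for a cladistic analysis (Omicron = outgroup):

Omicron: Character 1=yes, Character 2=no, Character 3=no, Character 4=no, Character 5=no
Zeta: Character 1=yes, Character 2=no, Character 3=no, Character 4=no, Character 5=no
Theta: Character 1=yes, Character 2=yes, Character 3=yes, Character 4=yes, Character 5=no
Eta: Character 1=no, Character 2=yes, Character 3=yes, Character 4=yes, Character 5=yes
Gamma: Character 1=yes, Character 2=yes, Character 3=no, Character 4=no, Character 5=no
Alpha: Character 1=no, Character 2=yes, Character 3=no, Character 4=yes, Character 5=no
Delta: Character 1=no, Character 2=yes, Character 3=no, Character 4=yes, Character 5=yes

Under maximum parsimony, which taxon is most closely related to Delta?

Eta

Character polarity is set by the outgroup: the derived state is whichever differs from the outgroup's state, so for Character 1 the derived state is 'no', and for the remaining characters it is 'yes'.
Character 1 (derived state 'no') is shared by Alpha, Delta, and Eta — a synapomorphy uniting that clade.
Only Alpha, Delta, Eta, Gamma, and Theta show the derived state 'yes' for Character 2, supporting them as a clade.
Character 3 (state 'yes') occurs in Eta and Theta but conflicts with the nesting implied by the other characters — most parsimoniously interpreted as homoplasy.
Character 4: derived state 'yes' in Alpha, Delta, Eta, and Theta only — synapomorphy for {Alpha, Delta, Eta, Theta}.
Only Delta and Eta show the derived state 'yes' for Character 5, supporting them as a clade.
Most parsimonious ingroup topology: (Zeta,((Theta,((Eta,Delta),Alpha)),Gamma)).
Delta and Eta form a cherry on this tree, so they are sister taxa.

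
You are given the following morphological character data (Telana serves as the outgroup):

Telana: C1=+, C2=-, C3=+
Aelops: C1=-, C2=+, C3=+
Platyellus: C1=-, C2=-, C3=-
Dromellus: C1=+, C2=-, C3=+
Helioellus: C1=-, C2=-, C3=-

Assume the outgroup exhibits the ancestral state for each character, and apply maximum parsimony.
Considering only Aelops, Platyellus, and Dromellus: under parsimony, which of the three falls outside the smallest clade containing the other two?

Character polarity is set by the outgroup: the derived state is whichever differs from the outgroup's state, so for C1, C3 the derived state is '-', and for the remaining characters it is '+'.
C1: derived state '-' in Aelops, Helioellus, and Platyellus only — synapomorphy for {Aelops, Helioellus, Platyellus}.
C2 (derived state '+') is unique to Aelops (autapomorphy; uninformative for grouping).
Only Helioellus and Platyellus show the derived state '-' for C3, supporting them as a clade.
Most parsimonious ingroup topology: ((Aelops,(Platyellus,Helioellus)),Dromellus).
Aelops and Platyellus share a more recent common ancestor with each other than either does with Dromellus, so Dromellus is the least closely related of the three.

Dromellus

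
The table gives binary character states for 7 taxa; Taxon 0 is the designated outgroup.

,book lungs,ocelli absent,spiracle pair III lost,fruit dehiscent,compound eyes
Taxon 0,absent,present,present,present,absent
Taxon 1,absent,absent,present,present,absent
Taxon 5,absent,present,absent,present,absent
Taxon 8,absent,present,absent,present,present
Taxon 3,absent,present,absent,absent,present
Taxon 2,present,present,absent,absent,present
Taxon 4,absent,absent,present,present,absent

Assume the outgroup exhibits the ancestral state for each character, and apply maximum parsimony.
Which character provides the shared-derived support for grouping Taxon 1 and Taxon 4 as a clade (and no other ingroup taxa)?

ocelli absent

Character polarity is set by the outgroup: the derived state is whichever differs from the outgroup's state, so for ocelli absent, spiracle pair III lost, fruit dehiscent the derived state is 'absent', and for the remaining characters it is 'present'.
book lungs (derived state 'present') is unique to Taxon 2 (autapomorphy; uninformative for grouping).
Only Taxon 1 and Taxon 4 show the derived state 'absent' for ocelli absent, supporting them as a clade.
spiracle pair III lost: derived state 'absent' in Taxon 2, Taxon 3, Taxon 5, and Taxon 8 only — synapomorphy for {Taxon 2, Taxon 3, Taxon 5, Taxon 8}.
fruit dehiscent (derived state 'absent') is shared by Taxon 2 and Taxon 3 — a synapomorphy uniting that clade.
Only Taxon 2, Taxon 3, and Taxon 8 show the derived state 'present' for compound eyes, supporting them as a clade.
Most parsimonious ingroup topology: ((Taxon 1,Taxon 4),(Taxon 5,(Taxon 8,(Taxon 3,Taxon 2)))).
The clade {Taxon 1, Taxon 4} is supported by ocelli absent: its derived state 'absent' occurs in exactly those taxa and in no other taxon (including the outgroup).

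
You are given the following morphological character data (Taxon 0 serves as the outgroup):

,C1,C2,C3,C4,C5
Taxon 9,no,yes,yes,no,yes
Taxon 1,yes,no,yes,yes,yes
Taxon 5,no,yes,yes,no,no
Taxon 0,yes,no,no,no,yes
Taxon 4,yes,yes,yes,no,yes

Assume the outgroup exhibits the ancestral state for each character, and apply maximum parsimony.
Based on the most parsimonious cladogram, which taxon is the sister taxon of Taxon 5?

Character polarity is set by the outgroup: the derived state is whichever differs from the outgroup's state, so for C1, C5 the derived state is 'no', and for the remaining characters it is 'yes'.
C1 (derived state 'no') is shared by Taxon 5 and Taxon 9 — a synapomorphy uniting that clade.
C2: derived state 'yes' in Taxon 4, Taxon 5, and Taxon 9 only — synapomorphy for {Taxon 4, Taxon 5, Taxon 9}.
C3 (derived state 'yes') is shared by all ingroup taxa — unites the whole ingroup.
C4 (derived state 'yes') is unique to Taxon 1 (autapomorphy; uninformative for grouping).
C5: derived state 'no' in Taxon 5 only — an autapomorphy, so it tells us nothing about relationships among taxa.
Most parsimonious ingroup topology: (Taxon 1,(Taxon 4,(Taxon 5,Taxon 9))).
Taxon 5 and Taxon 9 form a cherry on this tree, so they are sister taxa.

Taxon 9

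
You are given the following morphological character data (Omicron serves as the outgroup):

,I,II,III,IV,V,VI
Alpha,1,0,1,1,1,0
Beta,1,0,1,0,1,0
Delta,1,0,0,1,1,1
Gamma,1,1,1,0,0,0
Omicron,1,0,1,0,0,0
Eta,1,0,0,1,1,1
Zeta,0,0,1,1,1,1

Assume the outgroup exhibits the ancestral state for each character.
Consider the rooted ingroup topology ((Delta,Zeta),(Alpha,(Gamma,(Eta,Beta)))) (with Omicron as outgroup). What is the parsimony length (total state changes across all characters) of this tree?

11

Map each character onto ((Delta,Zeta),(Alpha,(Gamma,(Eta,Beta)))) (rooted by Omicron) and count the minimum state changes it requires (Fitch parsimony):
I: 1; II: 1; III: 2; IV: 3; V: 2; VI: 2.
Total tree length = 11.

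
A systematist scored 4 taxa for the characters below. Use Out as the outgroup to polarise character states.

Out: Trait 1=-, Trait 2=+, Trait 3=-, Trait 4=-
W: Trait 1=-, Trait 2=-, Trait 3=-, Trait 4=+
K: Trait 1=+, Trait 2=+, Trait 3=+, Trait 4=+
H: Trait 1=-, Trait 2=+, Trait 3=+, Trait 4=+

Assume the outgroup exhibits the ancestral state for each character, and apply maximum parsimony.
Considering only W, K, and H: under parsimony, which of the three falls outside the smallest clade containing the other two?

Character polarity is set by the outgroup: the derived state is whichever differs from the outgroup's state, so for Trait 2 the derived state is '-', and for the remaining characters it is '+'.
Trait 1: derived state '+' in K only — an autapomorphy, so it tells us nothing about relationships among taxa.
Trait 2: derived state '-' in W only — an autapomorphy, so it tells us nothing about relationships among taxa.
Only H and K show the derived state '+' for Trait 3, supporting them as a clade.
All ingroup taxa share the derived state '+' for Trait 4; it defines the ingroup but does not resolve relationships within it.
Most parsimonious ingroup topology: (W,(K,H)).
H and K share a more recent common ancestor with each other than either does with W, so W is the least closely related of the three.

W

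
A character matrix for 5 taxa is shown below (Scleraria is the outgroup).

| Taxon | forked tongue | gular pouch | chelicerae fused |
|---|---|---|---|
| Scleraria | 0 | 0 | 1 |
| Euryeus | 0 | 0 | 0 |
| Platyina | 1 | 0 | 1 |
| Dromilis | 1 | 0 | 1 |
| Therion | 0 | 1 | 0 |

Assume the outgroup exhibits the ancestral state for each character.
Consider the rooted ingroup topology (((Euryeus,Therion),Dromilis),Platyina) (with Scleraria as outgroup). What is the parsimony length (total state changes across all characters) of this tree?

Map each character onto (((Euryeus,Therion),Dromilis),Platyina) (rooted by Scleraria) and count the minimum state changes it requires (Fitch parsimony):
forked tongue: 2; gular pouch: 1; chelicerae fused: 1.
Total tree length = 4.

4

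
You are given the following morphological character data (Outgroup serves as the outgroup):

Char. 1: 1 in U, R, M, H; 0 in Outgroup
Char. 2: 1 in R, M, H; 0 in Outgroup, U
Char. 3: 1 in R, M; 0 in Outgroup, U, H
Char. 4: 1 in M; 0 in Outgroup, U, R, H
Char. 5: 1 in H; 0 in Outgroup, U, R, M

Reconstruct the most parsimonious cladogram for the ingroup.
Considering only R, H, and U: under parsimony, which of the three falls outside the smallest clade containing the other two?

U

The outgroup has state '0' for every character, so '1' is the derived state throughout.
Char. 1 (derived state '1') is shared by all ingroup taxa — unites the whole ingroup.
Char. 2 (derived state '1') is shared by H, M, and R — a synapomorphy uniting that clade.
Char. 3 (derived state '1') is shared by M and R — a synapomorphy uniting that clade.
Char. 4 (derived state '1') is unique to M (autapomorphy; uninformative for grouping).
Char. 5: derived state '1' in H only — an autapomorphy, so it tells us nothing about relationships among taxa.
Most parsimonious ingroup topology: (U,((R,M),H)).
R and H share a more recent common ancestor with each other than either does with U, so U is the least closely related of the three.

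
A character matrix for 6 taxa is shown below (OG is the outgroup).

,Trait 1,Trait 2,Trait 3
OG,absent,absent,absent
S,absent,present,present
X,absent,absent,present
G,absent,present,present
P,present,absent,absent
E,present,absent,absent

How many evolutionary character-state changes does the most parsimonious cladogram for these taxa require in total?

3

The outgroup has state 'absent' for every character, so 'present' is the derived state throughout.
Trait 1 (derived state 'present') is shared by E and P — a synapomorphy uniting that clade.
Only G and S show the derived state 'present' for Trait 2, supporting them as a clade.
Trait 3: derived state 'present' in G, S, and X only — synapomorphy for {G, S, X}.
Most parsimonious ingroup topology: (((S,G),X),(P,E)).
Changes per character on this tree: Trait 1: 1; Trait 2: 1; Trait 3: 1.
Total = 3.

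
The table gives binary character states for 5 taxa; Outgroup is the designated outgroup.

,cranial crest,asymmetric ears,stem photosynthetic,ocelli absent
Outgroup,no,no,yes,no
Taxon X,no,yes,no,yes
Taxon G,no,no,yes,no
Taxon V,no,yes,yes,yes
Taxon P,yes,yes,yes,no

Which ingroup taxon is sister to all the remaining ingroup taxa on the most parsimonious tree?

Taxon G

Character polarity is set by the outgroup: the derived state is whichever differs from the outgroup's state, so for stem photosynthetic the derived state is 'no', and for the remaining characters it is 'yes'.
cranial crest (derived state 'yes') is unique to Taxon P (autapomorphy; uninformative for grouping).
asymmetric ears: derived state 'yes' in Taxon P, Taxon V, and Taxon X only — synapomorphy for {Taxon P, Taxon V, Taxon X}.
stem photosynthetic: derived state 'no' in Taxon X only — an autapomorphy, so it tells us nothing about relationships among taxa.
ocelli absent: derived state 'yes' in Taxon V and Taxon X only — synapomorphy for {Taxon V, Taxon X}.
Most parsimonious ingroup topology: (((Taxon X,Taxon V),Taxon P),Taxon G).
Taxon G is sister to the clade containing all other ingroup taxa, so it is the earliest-diverging (most basal) ingroup lineage.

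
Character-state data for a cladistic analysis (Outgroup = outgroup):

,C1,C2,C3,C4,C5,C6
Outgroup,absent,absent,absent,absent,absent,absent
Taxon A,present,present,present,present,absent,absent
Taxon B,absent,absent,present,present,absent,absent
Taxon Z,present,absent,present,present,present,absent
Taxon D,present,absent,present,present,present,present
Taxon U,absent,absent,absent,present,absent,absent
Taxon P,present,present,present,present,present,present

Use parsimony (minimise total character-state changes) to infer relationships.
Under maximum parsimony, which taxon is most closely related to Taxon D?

Taxon P

The outgroup has state 'absent' for every character, so 'present' is the derived state throughout.
C1 (derived state 'present') is shared by Taxon A, Taxon D, Taxon P, and Taxon Z — a synapomorphy uniting that clade.
C2 groups Taxon A and Taxon P, which is incompatible with the clades supported by the remaining characters; treating it as convergent (homoplasy) costs fewer steps than any alternative tree.
C3: derived state 'present' in Taxon A, Taxon B, Taxon D, Taxon P, and Taxon Z only — synapomorphy for {Taxon A, Taxon B, Taxon D, Taxon P, Taxon Z}.
All ingroup taxa share the derived state 'present' for C4; it defines the ingroup but does not resolve relationships within it.
C5 (derived state 'present') is shared by Taxon D, Taxon P, and Taxon Z — a synapomorphy uniting that clade.
C6: derived state 'present' in Taxon D and Taxon P only — synapomorphy for {Taxon D, Taxon P}.
Most parsimonious ingroup topology: (((Taxon A,(Taxon Z,(Taxon D,Taxon P))),Taxon B),Taxon U).
Taxon D and Taxon P form a cherry on this tree, so they are sister taxa.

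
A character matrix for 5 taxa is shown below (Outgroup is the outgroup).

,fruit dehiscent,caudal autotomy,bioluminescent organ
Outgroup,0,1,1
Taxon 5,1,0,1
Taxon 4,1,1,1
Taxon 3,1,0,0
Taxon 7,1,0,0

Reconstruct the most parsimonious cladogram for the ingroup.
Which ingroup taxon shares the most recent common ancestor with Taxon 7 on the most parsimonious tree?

Character polarity is set by the outgroup: the derived state is whichever differs from the outgroup's state, so for caudal autotomy, bioluminescent organ the derived state is '0', and for the remaining characters it is '1'.
fruit dehiscent (derived state '1') is shared by all ingroup taxa — unites the whole ingroup.
caudal autotomy (derived state '0') is shared by Taxon 3, Taxon 5, and Taxon 7 — a synapomorphy uniting that clade.
bioluminescent organ: derived state '0' in Taxon 3 and Taxon 7 only — synapomorphy for {Taxon 3, Taxon 7}.
Most parsimonious ingroup topology: ((Taxon 5,(Taxon 3,Taxon 7)),Taxon 4).
Taxon 7 and Taxon 3 form a cherry on this tree, so they are sister taxa.

Taxon 3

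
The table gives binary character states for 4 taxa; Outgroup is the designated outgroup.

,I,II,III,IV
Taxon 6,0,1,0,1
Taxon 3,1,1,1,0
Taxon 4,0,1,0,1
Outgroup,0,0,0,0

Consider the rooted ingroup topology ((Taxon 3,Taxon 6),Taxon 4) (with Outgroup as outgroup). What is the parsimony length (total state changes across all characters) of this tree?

5

Map each character onto ((Taxon 3,Taxon 6),Taxon 4) (rooted by Outgroup) and count the minimum state changes it requires (Fitch parsimony):
I: 1; II: 1; III: 1; IV: 2.
Total tree length = 5.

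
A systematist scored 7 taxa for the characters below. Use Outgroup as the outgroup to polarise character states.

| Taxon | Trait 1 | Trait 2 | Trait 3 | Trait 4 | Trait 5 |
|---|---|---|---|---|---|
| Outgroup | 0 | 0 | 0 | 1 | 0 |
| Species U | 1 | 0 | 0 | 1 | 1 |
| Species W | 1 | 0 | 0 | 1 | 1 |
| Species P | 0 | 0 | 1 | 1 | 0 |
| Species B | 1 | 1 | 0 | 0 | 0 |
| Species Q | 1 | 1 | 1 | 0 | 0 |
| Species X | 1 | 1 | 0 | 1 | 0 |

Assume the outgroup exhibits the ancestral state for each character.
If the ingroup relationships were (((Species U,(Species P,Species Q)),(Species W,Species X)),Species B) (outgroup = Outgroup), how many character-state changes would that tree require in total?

Map each character onto (((Species U,(Species P,Species Q)),(Species W,Species X)),Species B) (rooted by Outgroup) and count the minimum state changes it requires (Fitch parsimony):
Trait 1: 2; Trait 2: 3; Trait 3: 1; Trait 4: 2; Trait 5: 2.
Total tree length = 10.

10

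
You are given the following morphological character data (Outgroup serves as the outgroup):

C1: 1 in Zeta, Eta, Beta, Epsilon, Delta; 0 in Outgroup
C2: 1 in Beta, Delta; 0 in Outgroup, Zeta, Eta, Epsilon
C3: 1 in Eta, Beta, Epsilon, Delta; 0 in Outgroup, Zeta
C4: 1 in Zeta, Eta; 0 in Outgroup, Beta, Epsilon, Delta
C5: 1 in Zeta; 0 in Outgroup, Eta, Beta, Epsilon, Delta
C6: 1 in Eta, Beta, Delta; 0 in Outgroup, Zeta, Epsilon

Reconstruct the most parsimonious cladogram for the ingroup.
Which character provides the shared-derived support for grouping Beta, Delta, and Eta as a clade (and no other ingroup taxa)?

The outgroup has state '0' for every character, so '1' is the derived state throughout.
All ingroup taxa share the derived state '1' for C1; it defines the ingroup but does not resolve relationships within it.
C2: derived state '1' in Beta and Delta only — synapomorphy for {Beta, Delta}.
C3: derived state '1' in Beta, Delta, Epsilon, and Eta only — synapomorphy for {Beta, Delta, Epsilon, Eta}.
C4 (state '1') occurs in Eta and Zeta but conflicts with the nesting implied by the other characters — most parsimoniously interpreted as homoplasy.
C5 (derived state '1') is unique to Zeta (autapomorphy; uninformative for grouping).
Only Beta, Delta, and Eta show the derived state '1' for C6, supporting them as a clade.
Most parsimonious ingroup topology: (Zeta,((Eta,(Beta,Delta)),Epsilon)).
The clade {Beta, Delta, Eta} is supported by C6: its derived state '1' occurs in exactly those taxa and in no other taxon (including the outgroup).

C6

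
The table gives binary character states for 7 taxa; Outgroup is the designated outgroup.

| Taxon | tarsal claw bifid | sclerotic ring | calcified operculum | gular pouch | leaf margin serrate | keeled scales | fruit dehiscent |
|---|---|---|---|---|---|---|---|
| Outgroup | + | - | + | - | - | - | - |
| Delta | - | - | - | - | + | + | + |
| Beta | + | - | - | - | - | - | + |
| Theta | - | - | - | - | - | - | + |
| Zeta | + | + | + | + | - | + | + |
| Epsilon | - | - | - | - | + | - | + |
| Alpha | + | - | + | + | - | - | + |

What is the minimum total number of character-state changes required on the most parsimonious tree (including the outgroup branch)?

8

Character polarity is set by the outgroup: the derived state is whichever differs from the outgroup's state, so for tarsal claw bifid, calcified operculum the derived state is '-', and for the remaining characters it is '+'.
tarsal claw bifid (derived state '-') is shared by Delta, Epsilon, and Theta — a synapomorphy uniting that clade.
sclerotic ring: derived state '+' in Zeta only — an autapomorphy, so it tells us nothing about relationships among taxa.
Only Beta, Delta, Epsilon, and Theta show the derived state '-' for calcified operculum, supporting them as a clade.
Only Alpha and Zeta show the derived state '+' for gular pouch, supporting them as a clade.
leaf margin serrate (derived state '+') is shared by Delta and Epsilon — a synapomorphy uniting that clade.
keeled scales (state '+') occurs in Delta and Zeta but conflicts with the nesting implied by the other characters — most parsimoniously interpreted as homoplasy.
All ingroup taxa share the derived state '+' for fruit dehiscent; it defines the ingroup but does not resolve relationships within it.
Most parsimonious ingroup topology: ((((Delta,Epsilon),Theta),Beta),(Zeta,Alpha)).
Changes per character on this tree: tarsal claw bifid: 1; sclerotic ring: 1; calcified operculum: 1; gular pouch: 1; leaf margin serrate: 1; keeled scales: 2; fruit dehiscent: 1.
Total = 8.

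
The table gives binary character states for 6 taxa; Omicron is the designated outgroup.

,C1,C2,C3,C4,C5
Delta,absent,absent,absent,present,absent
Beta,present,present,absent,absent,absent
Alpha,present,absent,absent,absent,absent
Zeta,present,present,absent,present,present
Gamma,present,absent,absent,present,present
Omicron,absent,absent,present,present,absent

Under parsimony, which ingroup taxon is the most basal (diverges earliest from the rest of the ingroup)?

Character polarity is set by the outgroup: the derived state is whichever differs from the outgroup's state, so for C3, C4 the derived state is 'absent', and for the remaining characters it is 'present'.
C1: derived state 'present' in Alpha, Beta, Gamma, and Zeta only — synapomorphy for {Alpha, Beta, Gamma, Zeta}.
C2 (state 'present') occurs in Beta and Zeta but conflicts with the nesting implied by the other characters — most parsimoniously interpreted as homoplasy.
All ingroup taxa share the derived state 'absent' for C3; it defines the ingroup but does not resolve relationships within it.
Only Alpha and Beta show the derived state 'absent' for C4, supporting them as a clade.
Only Gamma and Zeta show the derived state 'present' for C5, supporting them as a clade.
Most parsimonious ingroup topology: (Delta,((Beta,Alpha),(Zeta,Gamma))).
Delta is sister to the clade containing all other ingroup taxa, so it is the earliest-diverging (most basal) ingroup lineage.

Delta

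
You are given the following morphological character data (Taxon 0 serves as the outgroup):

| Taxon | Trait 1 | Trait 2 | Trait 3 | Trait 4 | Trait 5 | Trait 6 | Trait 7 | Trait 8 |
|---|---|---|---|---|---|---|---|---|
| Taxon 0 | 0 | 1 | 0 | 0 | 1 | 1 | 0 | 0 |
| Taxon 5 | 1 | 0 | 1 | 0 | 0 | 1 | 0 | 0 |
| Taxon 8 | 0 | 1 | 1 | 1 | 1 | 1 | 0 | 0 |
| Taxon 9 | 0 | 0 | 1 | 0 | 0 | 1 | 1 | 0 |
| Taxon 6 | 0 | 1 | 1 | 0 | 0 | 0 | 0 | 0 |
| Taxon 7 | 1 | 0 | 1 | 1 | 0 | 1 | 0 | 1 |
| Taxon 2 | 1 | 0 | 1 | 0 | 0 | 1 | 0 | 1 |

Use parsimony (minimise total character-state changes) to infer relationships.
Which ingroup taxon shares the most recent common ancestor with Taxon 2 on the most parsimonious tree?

Taxon 7

Character polarity is set by the outgroup: the derived state is whichever differs from the outgroup's state, so for Trait 2, Trait 5, Trait 6 the derived state is '0', and for the remaining characters it is '1'.
Only Taxon 2, Taxon 5, and Taxon 7 show the derived state '1' for Trait 1, supporting them as a clade.
Trait 2 (derived state '0') is shared by Taxon 2, Taxon 5, Taxon 7, and Taxon 9 — a synapomorphy uniting that clade.
Trait 3 (derived state '1') is shared by all ingroup taxa — unites the whole ingroup.
Trait 4 (state '1') occurs in Taxon 7 and Taxon 8 but conflicts with the nesting implied by the other characters — most parsimoniously interpreted as homoplasy.
Only Taxon 2, Taxon 5, Taxon 6, Taxon 7, and Taxon 9 show the derived state '0' for Trait 5, supporting them as a clade.
Trait 6: derived state '0' in Taxon 6 only — an autapomorphy, so it tells us nothing about relationships among taxa.
Trait 7: derived state '1' in Taxon 9 only — an autapomorphy, so it tells us nothing about relationships among taxa.
Trait 8: derived state '1' in Taxon 2 and Taxon 7 only — synapomorphy for {Taxon 2, Taxon 7}.
Most parsimonious ingroup topology: ((((Taxon 5,(Taxon 7,Taxon 2)),Taxon 9),Taxon 6),Taxon 8).
Taxon 2 and Taxon 7 form a cherry on this tree, so they are sister taxa.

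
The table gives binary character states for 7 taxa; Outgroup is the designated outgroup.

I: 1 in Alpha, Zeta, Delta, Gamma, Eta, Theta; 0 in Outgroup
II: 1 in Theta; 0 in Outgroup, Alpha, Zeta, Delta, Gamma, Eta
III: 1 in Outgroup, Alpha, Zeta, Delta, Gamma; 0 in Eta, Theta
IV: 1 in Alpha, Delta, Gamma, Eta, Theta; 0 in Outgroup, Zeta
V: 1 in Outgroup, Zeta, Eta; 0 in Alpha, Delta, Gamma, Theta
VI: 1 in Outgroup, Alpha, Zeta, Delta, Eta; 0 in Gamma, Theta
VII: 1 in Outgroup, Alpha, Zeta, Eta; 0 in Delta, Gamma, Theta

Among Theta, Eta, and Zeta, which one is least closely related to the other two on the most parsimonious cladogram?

Zeta

Character polarity is set by the outgroup: the derived state is whichever differs from the outgroup's state, so for III, V, VI, VII the derived state is '0', and for the remaining characters it is '1'.
All ingroup taxa share the derived state '1' for I; it defines the ingroup but does not resolve relationships within it.
II (derived state '1') is unique to Theta (autapomorphy; uninformative for grouping).
III (state '0') occurs in Eta and Theta but conflicts with the nesting implied by the other characters — most parsimoniously interpreted as homoplasy.
IV (derived state '1') is shared by Alpha, Delta, Eta, Gamma, and Theta — a synapomorphy uniting that clade.
Only Alpha, Delta, Gamma, and Theta show the derived state '0' for V, supporting them as a clade.
Only Gamma and Theta show the derived state '0' for VI, supporting them as a clade.
Only Delta, Gamma, and Theta show the derived state '0' for VII, supporting them as a clade.
Most parsimonious ingroup topology: (((Alpha,(Delta,(Gamma,Theta))),Eta),Zeta).
Eta and Theta share a more recent common ancestor with each other than either does with Zeta, so Zeta is the least closely related of the three.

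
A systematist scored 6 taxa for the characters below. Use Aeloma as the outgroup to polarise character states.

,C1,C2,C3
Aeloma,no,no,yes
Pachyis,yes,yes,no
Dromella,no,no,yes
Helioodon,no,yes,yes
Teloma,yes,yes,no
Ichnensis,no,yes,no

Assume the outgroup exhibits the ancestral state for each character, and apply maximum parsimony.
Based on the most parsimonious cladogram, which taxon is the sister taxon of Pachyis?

Teloma

Character polarity is set by the outgroup: the derived state is whichever differs from the outgroup's state, so for C3 the derived state is 'no', and for the remaining characters it is 'yes'.
Only Pachyis and Teloma show the derived state 'yes' for C1, supporting them as a clade.
Only Helioodon, Ichnensis, Pachyis, and Teloma show the derived state 'yes' for C2, supporting them as a clade.
C3 (derived state 'no') is shared by Ichnensis, Pachyis, and Teloma — a synapomorphy uniting that clade.
Most parsimonious ingroup topology: ((((Pachyis,Teloma),Ichnensis),Helioodon),Dromella).
Pachyis and Teloma form a cherry on this tree, so they are sister taxa.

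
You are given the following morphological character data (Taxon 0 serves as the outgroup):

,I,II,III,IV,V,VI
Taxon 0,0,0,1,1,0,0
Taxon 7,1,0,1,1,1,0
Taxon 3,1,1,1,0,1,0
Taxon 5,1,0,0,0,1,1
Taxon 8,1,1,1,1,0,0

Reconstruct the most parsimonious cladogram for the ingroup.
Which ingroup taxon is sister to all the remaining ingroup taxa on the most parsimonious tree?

Character polarity is set by the outgroup: the derived state is whichever differs from the outgroup's state, so for III, IV the derived state is '0', and for the remaining characters it is '1'.
All ingroup taxa share the derived state '1' for I; it defines the ingroup but does not resolve relationships within it.
II (state '1') occurs in Taxon 3 and Taxon 8 but conflicts with the nesting implied by the other characters — most parsimoniously interpreted as homoplasy.
III: derived state '0' in Taxon 5 only — an autapomorphy, so it tells us nothing about relationships among taxa.
IV (derived state '0') is shared by Taxon 3 and Taxon 5 — a synapomorphy uniting that clade.
Only Taxon 3, Taxon 5, and Taxon 7 show the derived state '1' for V, supporting them as a clade.
VI (derived state '1') is unique to Taxon 5 (autapomorphy; uninformative for grouping).
Most parsimonious ingroup topology: ((Taxon 7,(Taxon 3,Taxon 5)),Taxon 8).
Taxon 8 is sister to the clade containing all other ingroup taxa, so it is the earliest-diverging (most basal) ingroup lineage.

Taxon 8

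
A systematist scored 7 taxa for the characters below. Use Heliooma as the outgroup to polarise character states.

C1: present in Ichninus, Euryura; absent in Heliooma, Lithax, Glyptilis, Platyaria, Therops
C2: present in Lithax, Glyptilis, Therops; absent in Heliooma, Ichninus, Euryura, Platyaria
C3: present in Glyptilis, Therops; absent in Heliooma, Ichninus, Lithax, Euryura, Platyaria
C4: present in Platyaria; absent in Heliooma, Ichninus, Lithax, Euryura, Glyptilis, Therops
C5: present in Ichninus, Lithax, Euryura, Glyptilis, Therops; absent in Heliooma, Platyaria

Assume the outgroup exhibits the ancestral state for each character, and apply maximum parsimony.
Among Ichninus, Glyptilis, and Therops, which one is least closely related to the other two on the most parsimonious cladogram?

Ichninus

The outgroup has state 'absent' for every character, so 'present' is the derived state throughout.
C1 (derived state 'present') is shared by Euryura and Ichninus — a synapomorphy uniting that clade.
Only Glyptilis, Lithax, and Therops show the derived state 'present' for C2, supporting them as a clade.
C3: derived state 'present' in Glyptilis and Therops only — synapomorphy for {Glyptilis, Therops}.
C4 (derived state 'present') is unique to Platyaria (autapomorphy; uninformative for grouping).
C5 (derived state 'present') is shared by Euryura, Glyptilis, Ichninus, Lithax, and Therops — a synapomorphy uniting that clade.
Most parsimonious ingroup topology: (((Ichninus,Euryura),(Lithax,(Glyptilis,Therops))),Platyaria).
Glyptilis and Therops share a more recent common ancestor with each other than either does with Ichninus, so Ichninus is the least closely related of the three.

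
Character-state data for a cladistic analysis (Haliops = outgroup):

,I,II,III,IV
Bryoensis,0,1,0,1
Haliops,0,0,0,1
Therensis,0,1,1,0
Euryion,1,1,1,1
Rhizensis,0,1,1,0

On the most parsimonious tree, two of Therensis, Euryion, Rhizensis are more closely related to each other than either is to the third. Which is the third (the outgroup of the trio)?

Character polarity is set by the outgroup: the derived state is whichever differs from the outgroup's state, so for IV the derived state is '0', and for the remaining characters it is '1'.
I (derived state '1') is unique to Euryion (autapomorphy; uninformative for grouping).
II (derived state '1') is shared by all ingroup taxa — unites the whole ingroup.
III: derived state '1' in Euryion, Rhizensis, and Therensis only — synapomorphy for {Euryion, Rhizensis, Therensis}.
Only Rhizensis and Therensis show the derived state '0' for IV, supporting them as a clade.
Most parsimonious ingroup topology: (Bryoensis,(Euryion,(Rhizensis,Therensis))).
Rhizensis and Therensis share a more recent common ancestor with each other than either does with Euryion, so Euryion is the least closely related of the three.

Euryion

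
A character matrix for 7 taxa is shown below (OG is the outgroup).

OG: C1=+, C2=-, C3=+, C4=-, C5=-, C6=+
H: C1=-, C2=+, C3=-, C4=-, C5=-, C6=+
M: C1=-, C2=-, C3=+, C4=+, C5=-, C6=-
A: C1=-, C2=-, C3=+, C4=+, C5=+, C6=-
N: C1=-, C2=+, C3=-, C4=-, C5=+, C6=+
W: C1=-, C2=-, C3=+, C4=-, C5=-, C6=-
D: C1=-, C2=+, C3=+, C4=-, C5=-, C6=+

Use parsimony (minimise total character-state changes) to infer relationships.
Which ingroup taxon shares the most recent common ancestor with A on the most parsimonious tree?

M

Character polarity is set by the outgroup: the derived state is whichever differs from the outgroup's state, so for C1, C3, C6 the derived state is '-', and for the remaining characters it is '+'.
C1 (derived state '-') is shared by all ingroup taxa — unites the whole ingroup.
C2: derived state '+' in D, H, and N only — synapomorphy for {D, H, N}.
Only H and N show the derived state '-' for C3, supporting them as a clade.
C4: derived state '+' in A and M only — synapomorphy for {A, M}.
C5 groups A and N, which is incompatible with the clades supported by the remaining characters; treating it as convergent (homoplasy) costs fewer steps than any alternative tree.
C6 (derived state '-') is shared by A, M, and W — a synapomorphy uniting that clade.
Most parsimonious ingroup topology: (((H,N),D),((M,A),W)).
A and M form a cherry on this tree, so they are sister taxa.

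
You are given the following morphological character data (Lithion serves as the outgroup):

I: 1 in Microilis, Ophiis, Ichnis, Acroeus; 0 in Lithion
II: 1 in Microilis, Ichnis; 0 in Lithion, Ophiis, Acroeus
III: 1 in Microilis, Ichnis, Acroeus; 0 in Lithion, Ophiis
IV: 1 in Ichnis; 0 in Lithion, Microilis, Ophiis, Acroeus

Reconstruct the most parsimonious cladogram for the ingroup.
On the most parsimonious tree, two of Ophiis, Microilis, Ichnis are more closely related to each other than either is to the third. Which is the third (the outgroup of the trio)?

The outgroup has state '0' for every character, so '1' is the derived state throughout.
I (derived state '1') is shared by all ingroup taxa — unites the whole ingroup.
Only Ichnis and Microilis show the derived state '1' for II, supporting them as a clade.
III (derived state '1') is shared by Acroeus, Ichnis, and Microilis — a synapomorphy uniting that clade.
IV (derived state '1') is unique to Ichnis (autapomorphy; uninformative for grouping).
Most parsimonious ingroup topology: (((Microilis,Ichnis),Acroeus),Ophiis).
Ichnis and Microilis share a more recent common ancestor with each other than either does with Ophiis, so Ophiis is the least closely related of the three.

Ophiis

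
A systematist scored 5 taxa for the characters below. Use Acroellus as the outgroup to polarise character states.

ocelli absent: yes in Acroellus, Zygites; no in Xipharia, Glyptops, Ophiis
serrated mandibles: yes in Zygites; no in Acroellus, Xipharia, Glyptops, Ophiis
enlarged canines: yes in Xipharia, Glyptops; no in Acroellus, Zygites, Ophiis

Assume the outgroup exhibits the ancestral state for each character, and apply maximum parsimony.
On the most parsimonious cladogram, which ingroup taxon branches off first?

Zygites

Character polarity is set by the outgroup: the derived state is whichever differs from the outgroup's state, so for ocelli absent the derived state is 'no', and for the remaining characters it is 'yes'.
ocelli absent (derived state 'no') is shared by Glyptops, Ophiis, and Xipharia — a synapomorphy uniting that clade.
serrated mandibles: derived state 'yes' in Zygites only — an autapomorphy, so it tells us nothing about relationships among taxa.
Only Glyptops and Xipharia show the derived state 'yes' for enlarged canines, supporting them as a clade.
Most parsimonious ingroup topology: (Zygites,((Xipharia,Glyptops),Ophiis)).
Zygites is sister to the clade containing all other ingroup taxa, so it is the earliest-diverging (most basal) ingroup lineage.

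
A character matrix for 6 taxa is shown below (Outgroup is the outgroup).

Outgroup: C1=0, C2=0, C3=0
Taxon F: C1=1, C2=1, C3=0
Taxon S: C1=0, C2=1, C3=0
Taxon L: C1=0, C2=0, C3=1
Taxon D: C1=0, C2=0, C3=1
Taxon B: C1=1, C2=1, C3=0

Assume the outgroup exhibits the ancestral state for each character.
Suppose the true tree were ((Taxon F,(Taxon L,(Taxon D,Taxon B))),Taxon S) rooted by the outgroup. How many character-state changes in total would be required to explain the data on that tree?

Map each character onto ((Taxon F,(Taxon L,(Taxon D,Taxon B))),Taxon S) (rooted by Outgroup) and count the minimum state changes it requires (Fitch parsimony):
C1: 2; C2: 3; C3: 2.
Total tree length = 7.

7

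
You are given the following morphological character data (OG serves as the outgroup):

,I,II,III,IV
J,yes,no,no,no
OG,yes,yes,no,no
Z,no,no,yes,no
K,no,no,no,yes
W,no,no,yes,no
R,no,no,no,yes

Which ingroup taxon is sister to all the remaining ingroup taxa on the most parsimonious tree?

J

Character polarity is set by the outgroup: the derived state is whichever differs from the outgroup's state, so for I, II the derived state is 'no', and for the remaining characters it is 'yes'.
I (derived state 'no') is shared by K, R, W, and Z — a synapomorphy uniting that clade.
All ingroup taxa share the derived state 'no' for II; it defines the ingroup but does not resolve relationships within it.
Only W and Z show the derived state 'yes' for III, supporting them as a clade.
Only K and R show the derived state 'yes' for IV, supporting them as a clade.
Most parsimonious ingroup topology: (((Z,W),(R,K)),J).
J is sister to the clade containing all other ingroup taxa, so it is the earliest-diverging (most basal) ingroup lineage.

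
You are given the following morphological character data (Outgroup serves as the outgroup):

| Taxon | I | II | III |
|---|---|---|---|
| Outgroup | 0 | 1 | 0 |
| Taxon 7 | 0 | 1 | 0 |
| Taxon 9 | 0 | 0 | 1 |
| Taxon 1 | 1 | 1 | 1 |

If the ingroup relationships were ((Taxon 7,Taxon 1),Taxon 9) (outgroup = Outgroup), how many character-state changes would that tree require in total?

Map each character onto ((Taxon 7,Taxon 1),Taxon 9) (rooted by Outgroup) and count the minimum state changes it requires (Fitch parsimony):
I: 1; II: 1; III: 2.
Total tree length = 4.

4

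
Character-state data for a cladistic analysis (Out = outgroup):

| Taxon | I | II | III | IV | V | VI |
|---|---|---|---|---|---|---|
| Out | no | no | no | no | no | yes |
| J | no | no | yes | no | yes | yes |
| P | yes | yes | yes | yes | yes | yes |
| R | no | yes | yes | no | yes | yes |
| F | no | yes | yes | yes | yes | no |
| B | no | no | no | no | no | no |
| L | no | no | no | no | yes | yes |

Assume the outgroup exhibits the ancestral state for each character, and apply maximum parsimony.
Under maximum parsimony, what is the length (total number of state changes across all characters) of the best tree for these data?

7

Character polarity is set by the outgroup: the derived state is whichever differs from the outgroup's state, so for VI the derived state is 'no', and for the remaining characters it is 'yes'.
I: derived state 'yes' in P only — an autapomorphy, so it tells us nothing about relationships among taxa.
II (derived state 'yes') is shared by F, P, and R — a synapomorphy uniting that clade.
III: derived state 'yes' in F, J, P, and R only — synapomorphy for {F, J, P, R}.
IV: derived state 'yes' in F and P only — synapomorphy for {F, P}.
V: derived state 'yes' in F, J, L, P, and R only — synapomorphy for {F, J, L, P, R}.
VI groups B and F, which is incompatible with the clades supported by the remaining characters; treating it as convergent (homoplasy) costs fewer steps than any alternative tree.
Most parsimonious ingroup topology: (((J,((P,F),R)),L),B).
Changes per character on this tree: I: 1; II: 1; III: 1; IV: 1; V: 1; VI: 2.
Total = 7.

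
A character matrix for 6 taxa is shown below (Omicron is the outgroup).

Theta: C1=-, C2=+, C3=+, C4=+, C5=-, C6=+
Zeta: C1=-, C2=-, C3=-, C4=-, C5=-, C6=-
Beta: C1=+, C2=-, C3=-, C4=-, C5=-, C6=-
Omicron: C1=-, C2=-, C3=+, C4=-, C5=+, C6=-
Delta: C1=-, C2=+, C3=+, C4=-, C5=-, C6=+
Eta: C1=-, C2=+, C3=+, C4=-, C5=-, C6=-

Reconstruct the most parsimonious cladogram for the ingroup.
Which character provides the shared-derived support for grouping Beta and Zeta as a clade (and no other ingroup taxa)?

C3

Character polarity is set by the outgroup: the derived state is whichever differs from the outgroup's state, so for C3, C5 the derived state is '-', and for the remaining characters it is '+'.
C1: derived state '+' in Beta only — an autapomorphy, so it tells us nothing about relationships among taxa.
C2 (derived state '+') is shared by Delta, Eta, and Theta — a synapomorphy uniting that clade.
Only Beta and Zeta show the derived state '-' for C3, supporting them as a clade.
C4 (derived state '+') is unique to Theta (autapomorphy; uninformative for grouping).
All ingroup taxa share the derived state '-' for C5; it defines the ingroup but does not resolve relationships within it.
C6 (derived state '+') is shared by Delta and Theta — a synapomorphy uniting that clade.
Most parsimonious ingroup topology: ((Zeta,Beta),(Eta,(Delta,Theta))).
The clade {Beta, Zeta} is supported by C3: its derived state '-' occurs in exactly those taxa and in no other taxon (including the outgroup).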